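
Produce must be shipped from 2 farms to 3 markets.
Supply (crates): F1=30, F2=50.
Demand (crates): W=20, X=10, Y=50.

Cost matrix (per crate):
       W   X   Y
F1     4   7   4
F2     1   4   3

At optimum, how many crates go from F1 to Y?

30

The minimum-cost plan:
  F1->Y: 30 × 4 = 120
  F2->W: 20 × 1 = 20
  F2->X: 10 × 4 = 40
  F2->Y: 20 × 3 = 60
Total cost = 240.
So F1→Y carries 30 crates.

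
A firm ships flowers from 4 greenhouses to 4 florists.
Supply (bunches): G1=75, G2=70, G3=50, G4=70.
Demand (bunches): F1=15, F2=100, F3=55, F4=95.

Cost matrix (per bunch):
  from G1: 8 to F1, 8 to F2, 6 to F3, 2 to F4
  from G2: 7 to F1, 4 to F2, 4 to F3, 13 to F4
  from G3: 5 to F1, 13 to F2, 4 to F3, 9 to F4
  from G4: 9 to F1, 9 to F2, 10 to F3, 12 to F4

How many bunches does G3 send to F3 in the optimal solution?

50

Solving gives:
  G1–F4: 75 × 2 = 150
  G2–F2: 65 × 4 = 260
  G2–F3: 5 × 4 = 20
  G3–F3: 50 × 4 = 200
  G4–F1: 15 × 9 = 135
  G4–F2: 35 × 9 = 315
  G4–F4: 20 × 12 = 240
Total cost = 1320.
So G3→F3 carries 50 bunches.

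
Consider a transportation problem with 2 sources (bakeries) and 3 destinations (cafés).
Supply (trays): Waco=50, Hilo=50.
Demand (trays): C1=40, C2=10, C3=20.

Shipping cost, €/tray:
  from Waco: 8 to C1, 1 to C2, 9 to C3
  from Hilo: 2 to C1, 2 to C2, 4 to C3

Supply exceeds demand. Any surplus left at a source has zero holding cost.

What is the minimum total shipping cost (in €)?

220

One minimum-cost allocation:
  Waco->C2: 10 × €1 = €10
  Waco->C3: 10 × €9 = €90
  Hilo->C1: 40 × €2 = €80
  Hilo->C3: 10 × €4 = €40
Total = 10 + 90 + 80 + 40 = €220.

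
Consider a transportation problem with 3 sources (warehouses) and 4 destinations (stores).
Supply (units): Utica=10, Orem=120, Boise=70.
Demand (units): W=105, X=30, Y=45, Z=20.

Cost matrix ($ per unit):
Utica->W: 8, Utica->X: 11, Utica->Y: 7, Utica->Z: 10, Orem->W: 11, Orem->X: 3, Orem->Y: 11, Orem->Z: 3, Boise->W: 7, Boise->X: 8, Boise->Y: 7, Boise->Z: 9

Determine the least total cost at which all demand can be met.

A cheapest plan:
  Utica->Y: 10 units
  Orem->W: 70 units
  Orem->X: 30 units
  Orem->Z: 20 units
  Boise->W: 35 units
  Boise->Y: 35 units
Total cost = $1480.
(Supply check: Utica ships 10; Orem ships 120; Boise ships 70.)

1480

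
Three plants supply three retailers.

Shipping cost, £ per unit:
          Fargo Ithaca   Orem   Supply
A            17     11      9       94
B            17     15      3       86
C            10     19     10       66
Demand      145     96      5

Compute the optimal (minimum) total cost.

One minimum-cost allocation:
  A–Ithaca: 94 × £11 = £1034
  B–Fargo: 79 × £17 = £1343
  B–Ithaca: 2 × £15 = £30
  B–Orem: 5 × £3 = £15
  C–Fargo: 66 × £10 = £660
Total = 1034 + 1343 + 30 + 15 + 660 = £3082.
(Supply check: A ships 94; B ships 86; C ships 66.)

3082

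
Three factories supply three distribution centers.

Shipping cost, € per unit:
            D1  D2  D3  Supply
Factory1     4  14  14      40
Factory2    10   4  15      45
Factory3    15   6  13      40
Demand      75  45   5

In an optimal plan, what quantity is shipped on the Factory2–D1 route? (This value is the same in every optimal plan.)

Optimal shipments:
  Factory1->D1: 40 pallets
  Factory2->D1: 35 pallets
  Factory2->D2: 10 pallets
  Factory3->D2: 35 pallets
  Factory3->D3: 5 pallets
Total cost = €825.
So Factory2→D1 carries 35 pallets.

35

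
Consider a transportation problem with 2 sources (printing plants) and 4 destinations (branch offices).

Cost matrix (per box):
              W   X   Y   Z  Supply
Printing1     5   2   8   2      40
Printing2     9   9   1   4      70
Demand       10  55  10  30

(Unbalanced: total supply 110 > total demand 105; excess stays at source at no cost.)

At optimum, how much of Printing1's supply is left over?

An optimal plan:
  Printing1–X: 40 × 2 = 80
  Printing2–W: 10 × 9 = 90
  Printing2–X: 15 × 9 = 135
  Printing2–Y: 10 × 1 = 10
  Printing2–Z: 30 × 4 = 120
Total cost = 435.
Printing1 ships 40 of its 40, leaving 0.

0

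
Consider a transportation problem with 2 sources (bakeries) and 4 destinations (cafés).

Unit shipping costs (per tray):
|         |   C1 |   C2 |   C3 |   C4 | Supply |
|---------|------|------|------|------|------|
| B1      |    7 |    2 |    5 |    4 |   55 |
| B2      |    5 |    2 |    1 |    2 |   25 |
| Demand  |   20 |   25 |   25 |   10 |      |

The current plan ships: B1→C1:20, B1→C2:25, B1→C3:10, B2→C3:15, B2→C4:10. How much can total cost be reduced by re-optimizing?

Current plan cost = 20·7 + 25·2 + 10·5 + 15·1 + 10·2 = 275.
Optimal plan:
  B1->C1: 20 × 7 = 140
  B1->C2: 25 × 2 = 50
  B1->C4: 10 × 4 = 40
  B2->C3: 25 × 1 = 25
Optimal cost = 255.
Saving = 275 − 255 = 20.

20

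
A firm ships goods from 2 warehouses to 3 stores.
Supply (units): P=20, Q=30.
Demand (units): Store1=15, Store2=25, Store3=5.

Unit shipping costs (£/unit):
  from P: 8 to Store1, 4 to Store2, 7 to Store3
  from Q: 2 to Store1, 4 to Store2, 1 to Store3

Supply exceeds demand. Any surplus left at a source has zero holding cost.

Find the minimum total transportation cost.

135

Optimal allocation:
  P to Store2: 15 units
  Q to Store1: 15 units
  Q to Store2: 10 units
  Q to Store3: 5 units
Total cost = £135.
(Supply check: P ships 15; Q ships 30.)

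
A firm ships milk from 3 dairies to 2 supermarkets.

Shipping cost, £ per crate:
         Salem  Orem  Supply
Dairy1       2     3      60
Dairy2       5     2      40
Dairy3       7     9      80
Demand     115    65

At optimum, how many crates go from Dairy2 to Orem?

40

Optimal shipments:
  Dairy1 to Salem: 35 crates
  Dairy1 to Orem: 25 crates
  Dairy2 to Orem: 40 crates
  Dairy3 to Salem: 80 crates
Total cost = £785.
So Dairy2→Orem carries 40 crates.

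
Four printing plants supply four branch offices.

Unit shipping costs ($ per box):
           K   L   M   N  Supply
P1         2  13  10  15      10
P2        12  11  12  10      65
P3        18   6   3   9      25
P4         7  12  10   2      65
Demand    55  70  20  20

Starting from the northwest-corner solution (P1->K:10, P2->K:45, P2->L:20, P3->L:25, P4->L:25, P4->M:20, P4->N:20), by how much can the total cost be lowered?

290

Current plan cost = 10·2 + 45·12 + 20·11 + 25·6 + 25·12 + 20·10 + 20·2 = $1470.
Optimal plan:
  P1→K: 10 × $2 = $20
  P2→L: 65 × $11 = $715
  P3→L: 5 × $6 = $30
  P3→M: 20 × $3 = $60
  P4→K: 45 × $7 = $315
  P4→N: 20 × $2 = $40
Optimal cost = $1180.
Saving = 1470 − 1180 = $290.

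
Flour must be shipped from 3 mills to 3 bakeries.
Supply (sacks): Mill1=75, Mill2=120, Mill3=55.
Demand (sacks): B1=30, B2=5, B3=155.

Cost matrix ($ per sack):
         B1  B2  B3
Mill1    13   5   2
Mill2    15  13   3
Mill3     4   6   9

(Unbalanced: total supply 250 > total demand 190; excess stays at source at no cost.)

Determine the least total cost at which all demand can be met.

540

Optimal allocation:
  Mill1→B2: 5 × $5 = $25
  Mill1→B3: 70 × $2 = $140
  Mill2→B3: 85 × $3 = $255
  Mill3→B1: 30 × $4 = $120
Total = 25 + 140 + 255 + 120 = $540.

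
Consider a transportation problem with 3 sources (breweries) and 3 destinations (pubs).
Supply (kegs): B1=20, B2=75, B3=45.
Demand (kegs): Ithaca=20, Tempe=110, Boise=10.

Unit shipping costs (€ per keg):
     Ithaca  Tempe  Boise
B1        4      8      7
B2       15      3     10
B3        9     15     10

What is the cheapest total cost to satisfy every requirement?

890

Optimal allocation:
  B1–Tempe: 20 × €8 = €160
  B2–Tempe: 75 × €3 = €225
  B3–Ithaca: 20 × €9 = €180
  B3–Tempe: 15 × €15 = €225
  B3–Boise: 10 × €10 = €100
Total = 160 + 225 + 180 + 225 + 100 = €890.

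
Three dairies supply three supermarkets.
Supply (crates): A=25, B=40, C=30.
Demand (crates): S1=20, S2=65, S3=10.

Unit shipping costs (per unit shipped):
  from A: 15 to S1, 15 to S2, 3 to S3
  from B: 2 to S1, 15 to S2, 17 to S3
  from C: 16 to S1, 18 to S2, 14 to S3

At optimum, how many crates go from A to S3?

The minimum-cost plan:
  A→S2: 15 × 15 = 225
  A→S3: 10 × 3 = 30
  B→S1: 20 × 2 = 40
  B→S2: 20 × 15 = 300
  C→S2: 30 × 18 = 540
Total cost = 1135.
So A→S3 carries 10 crates.

10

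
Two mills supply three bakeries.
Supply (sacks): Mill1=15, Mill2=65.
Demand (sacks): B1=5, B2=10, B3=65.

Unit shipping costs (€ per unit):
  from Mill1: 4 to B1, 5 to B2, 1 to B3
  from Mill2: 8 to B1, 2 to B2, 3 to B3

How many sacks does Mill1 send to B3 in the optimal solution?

Solving gives:
  Mill1→B1: 5 sacks
  Mill1→B3: 10 sacks
  Mill2→B2: 10 sacks
  Mill2→B3: 55 sacks
Total cost = €215.
So Mill1→B3 carries 10 sacks.

10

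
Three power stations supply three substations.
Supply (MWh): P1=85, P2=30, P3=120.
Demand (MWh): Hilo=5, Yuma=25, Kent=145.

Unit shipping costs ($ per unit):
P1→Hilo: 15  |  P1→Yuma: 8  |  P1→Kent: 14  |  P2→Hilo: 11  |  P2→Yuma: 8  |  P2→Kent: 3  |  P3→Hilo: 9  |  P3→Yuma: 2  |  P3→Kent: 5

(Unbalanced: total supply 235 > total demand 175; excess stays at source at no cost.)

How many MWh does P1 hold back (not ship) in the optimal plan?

An optimal plan:
  P1 to Yuma: 25 × $8 = $200
  P2 to Kent: 30 × $3 = $90
  P3 to Hilo: 5 × $9 = $45
  P3 to Kent: 115 × $5 = $575
Total cost = $910.
P1 ships 25 of its 85, leaving 60.

60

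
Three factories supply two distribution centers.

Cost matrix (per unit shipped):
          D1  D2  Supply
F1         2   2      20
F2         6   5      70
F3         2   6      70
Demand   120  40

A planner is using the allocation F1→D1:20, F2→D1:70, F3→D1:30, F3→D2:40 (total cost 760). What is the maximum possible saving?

200

Current plan cost = 20·2 + 70·6 + 30·2 + 40·6 = 760.
Optimal plan:
  F1→D1: 20 × 2 = 40
  F2→D1: 30 × 6 = 180
  F2→D2: 40 × 5 = 200
  F3→D1: 70 × 2 = 140
Optimal cost = 560.
Saving = 760 − 560 = 200.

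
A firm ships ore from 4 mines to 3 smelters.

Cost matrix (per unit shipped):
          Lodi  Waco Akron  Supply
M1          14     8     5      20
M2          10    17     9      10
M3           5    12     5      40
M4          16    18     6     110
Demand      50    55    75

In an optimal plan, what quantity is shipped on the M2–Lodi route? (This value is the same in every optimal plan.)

Solving gives:
  M1->Waco: 20 tons
  M2->Lodi: 10 tons
  M3->Lodi: 40 tons
  M4->Waco: 35 tons
  M4->Akron: 75 tons
Total cost = 1540.
So M2→Lodi carries 10 tons.

10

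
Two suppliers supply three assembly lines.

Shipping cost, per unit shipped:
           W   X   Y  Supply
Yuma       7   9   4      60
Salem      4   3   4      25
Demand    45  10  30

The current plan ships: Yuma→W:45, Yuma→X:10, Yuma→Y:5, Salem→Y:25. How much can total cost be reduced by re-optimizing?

105

Current plan cost = 45·7 + 10·9 + 5·4 + 25·4 = 525.
Optimal plan:
  Yuma–W: 30 × 7 = 210
  Yuma–Y: 30 × 4 = 120
  Salem–W: 15 × 4 = 60
  Salem–X: 10 × 3 = 30
Optimal cost = 420.
Saving = 525 − 420 = 105.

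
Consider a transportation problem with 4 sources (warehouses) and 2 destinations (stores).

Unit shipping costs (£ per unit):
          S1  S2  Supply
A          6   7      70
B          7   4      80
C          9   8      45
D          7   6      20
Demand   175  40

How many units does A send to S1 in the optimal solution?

70

Solving gives:
  A->S1: 70 × £6 = £420
  B->S1: 40 × £7 = £280
  B->S2: 40 × £4 = £160
  C->S1: 45 × £9 = £405
  D->S1: 20 × £7 = £140
Total cost = £1405.
So A→S1 carries 70 units.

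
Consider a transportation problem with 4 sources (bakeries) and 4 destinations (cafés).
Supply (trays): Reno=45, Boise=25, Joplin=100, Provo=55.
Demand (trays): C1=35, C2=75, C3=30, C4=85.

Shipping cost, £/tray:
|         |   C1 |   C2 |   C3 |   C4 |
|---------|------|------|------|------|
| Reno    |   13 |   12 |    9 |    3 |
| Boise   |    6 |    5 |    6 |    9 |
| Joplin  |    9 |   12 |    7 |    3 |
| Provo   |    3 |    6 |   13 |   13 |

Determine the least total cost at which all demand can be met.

Optimal allocation:
  Reno to C4: 45 × £3 = £135
  Boise to C2: 25 × £5 = £125
  Joplin to C1: 30 × £9 = £270
  Joplin to C3: 30 × £7 = £210
  Joplin to C4: 40 × £3 = £120
  Provo to C1: 5 × £3 = £15
  Provo to C2: 50 × £6 = £300
Total = 135 + 125 + 270 + 210 + 120 + 15 + 300 = £1175.

1175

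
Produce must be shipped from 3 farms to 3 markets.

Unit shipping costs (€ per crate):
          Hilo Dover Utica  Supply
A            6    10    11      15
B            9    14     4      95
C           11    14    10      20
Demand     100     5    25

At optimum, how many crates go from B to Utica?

25

Solving gives:
  A→Hilo: 15 × €6 = €90
  B→Hilo: 70 × €9 = €630
  B→Utica: 25 × €4 = €100
  C→Hilo: 15 × €11 = €165
  C→Dover: 5 × €14 = €70
Total cost = €1055.
So B→Utica carries 25 crates.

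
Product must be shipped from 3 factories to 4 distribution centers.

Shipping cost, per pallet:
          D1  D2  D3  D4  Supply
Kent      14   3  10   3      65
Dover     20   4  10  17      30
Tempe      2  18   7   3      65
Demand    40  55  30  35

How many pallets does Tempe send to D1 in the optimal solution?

40

Optimal shipments:
  Kent–D2: 30 pallets
  Kent–D4: 35 pallets
  Dover–D2: 25 pallets
  Dover–D3: 5 pallets
  Tempe–D1: 40 pallets
  Tempe–D3: 25 pallets
Total cost = 600.
So Tempe→D1 carries 40 pallets.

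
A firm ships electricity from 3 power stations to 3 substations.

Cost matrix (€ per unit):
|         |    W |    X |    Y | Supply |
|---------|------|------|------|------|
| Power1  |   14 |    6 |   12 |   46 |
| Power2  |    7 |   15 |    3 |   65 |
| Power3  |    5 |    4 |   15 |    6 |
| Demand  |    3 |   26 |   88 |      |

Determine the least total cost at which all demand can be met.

Optimal allocation:
  Power1–X: 23 × €6 = €138
  Power1–Y: 23 × €12 = €276
  Power2–Y: 65 × €3 = €195
  Power3–W: 3 × €5 = €15
  Power3–X: 3 × €4 = €12
Total = 138 + 276 + 195 + 15 + 12 = €636.

636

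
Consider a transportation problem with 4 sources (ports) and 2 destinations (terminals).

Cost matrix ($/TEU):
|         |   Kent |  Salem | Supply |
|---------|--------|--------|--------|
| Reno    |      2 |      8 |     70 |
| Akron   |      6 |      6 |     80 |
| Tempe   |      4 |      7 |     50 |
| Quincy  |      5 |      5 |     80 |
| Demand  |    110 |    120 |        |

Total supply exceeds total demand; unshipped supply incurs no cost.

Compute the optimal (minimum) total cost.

940

One minimum-cost allocation:
  Reno->Kent: 70 × $2 = $140
  Akron->Salem: 40 × $6 = $240
  Tempe->Kent: 40 × $4 = $160
  Quincy->Salem: 80 × $5 = $400
Total = 140 + 240 + 160 + 400 = $940.
(Supply check: Reno ships 70; Akron ships 40; Tempe ships 40; Quincy ships 80.)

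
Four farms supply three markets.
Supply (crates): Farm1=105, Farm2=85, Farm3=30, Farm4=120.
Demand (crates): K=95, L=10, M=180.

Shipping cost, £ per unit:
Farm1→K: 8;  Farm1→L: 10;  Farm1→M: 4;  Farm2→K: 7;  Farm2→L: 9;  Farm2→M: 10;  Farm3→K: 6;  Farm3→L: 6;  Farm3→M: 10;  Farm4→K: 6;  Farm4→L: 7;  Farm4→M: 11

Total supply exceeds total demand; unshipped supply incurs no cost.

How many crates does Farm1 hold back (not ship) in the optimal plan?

0

An optimal plan:
  Farm1→M: 105 × £4 = £420
  Farm2→M: 55 × £10 = £550
  Farm3→L: 10 × £6 = £60
  Farm3→M: 20 × £10 = £200
  Farm4→K: 95 × £6 = £570
Total cost = £1800.
Farm1 ships 105 of its 105, leaving 0.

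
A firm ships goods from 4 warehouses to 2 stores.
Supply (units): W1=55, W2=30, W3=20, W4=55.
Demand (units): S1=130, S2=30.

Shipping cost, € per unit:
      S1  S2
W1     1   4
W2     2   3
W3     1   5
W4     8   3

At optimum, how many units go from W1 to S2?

The minimum-cost plan:
  W1–S1: 55 × €1 = €55
  W2–S1: 30 × €2 = €60
  W3–S1: 20 × €1 = €20
  W4–S1: 25 × €8 = €200
  W4–S2: 30 × €3 = €90
Total cost = €425.
The route W1→S2 is not used.

0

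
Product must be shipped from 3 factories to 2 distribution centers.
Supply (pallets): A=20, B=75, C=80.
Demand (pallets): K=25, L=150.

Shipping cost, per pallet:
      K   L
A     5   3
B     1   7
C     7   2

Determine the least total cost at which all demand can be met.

One minimum-cost allocation:
  A–L: 20 × 3 = 60
  B–K: 25 × 1 = 25
  B–L: 50 × 7 = 350
  C–L: 80 × 2 = 160
Total = 60 + 25 + 350 + 160 = 595.
(Supply check: A ships 20; B ships 75; C ships 80.)

595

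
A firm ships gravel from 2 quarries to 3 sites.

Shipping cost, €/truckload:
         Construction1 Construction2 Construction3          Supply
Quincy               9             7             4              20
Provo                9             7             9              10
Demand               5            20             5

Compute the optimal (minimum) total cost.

205

An optimal shipping plan:
  Quincy–Construction1: 5 × €9 = €45
  Quincy–Construction2: 10 × €7 = €70
  Quincy–Construction3: 5 × €4 = €20
  Provo–Construction2: 10 × €7 = €70
Total = 45 + 70 + 20 + 70 = €205.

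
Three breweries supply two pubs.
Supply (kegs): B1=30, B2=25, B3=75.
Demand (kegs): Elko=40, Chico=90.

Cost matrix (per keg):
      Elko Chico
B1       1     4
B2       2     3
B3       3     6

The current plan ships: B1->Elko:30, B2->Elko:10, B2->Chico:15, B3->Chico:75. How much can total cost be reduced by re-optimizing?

Current plan cost = 30·1 + 10·2 + 15·3 + 75·6 = 545.
Optimal plan:
  B1–Chico: 30 × 4 = 120
  B2–Chico: 25 × 3 = 75
  B3–Elko: 40 × 3 = 120
  B3–Chico: 35 × 6 = 210
Optimal cost = 525.
Saving = 545 − 525 = 20.

20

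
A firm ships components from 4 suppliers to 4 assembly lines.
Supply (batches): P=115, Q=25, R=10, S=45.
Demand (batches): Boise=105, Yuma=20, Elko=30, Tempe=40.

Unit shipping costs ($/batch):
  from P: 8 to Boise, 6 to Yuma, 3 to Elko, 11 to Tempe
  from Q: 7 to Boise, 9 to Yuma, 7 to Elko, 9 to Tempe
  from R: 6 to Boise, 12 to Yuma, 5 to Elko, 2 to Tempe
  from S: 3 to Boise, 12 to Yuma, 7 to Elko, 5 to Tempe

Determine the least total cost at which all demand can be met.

A cheapest plan:
  P to Boise: 65 batches
  P to Yuma: 20 batches
  P to Elko: 30 batches
  Q to Tempe: 25 batches
  R to Tempe: 10 batches
  S to Boise: 40 batches
  S to Tempe: 5 batches
Total cost = $1120.

1120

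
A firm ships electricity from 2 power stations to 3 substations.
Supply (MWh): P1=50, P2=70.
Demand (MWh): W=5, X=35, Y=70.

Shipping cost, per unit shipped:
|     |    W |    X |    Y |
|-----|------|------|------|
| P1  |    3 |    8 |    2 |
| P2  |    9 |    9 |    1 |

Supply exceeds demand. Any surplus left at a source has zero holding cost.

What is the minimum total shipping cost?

One minimum-cost allocation:
  P1->W: 5 × 3 = 15
  P1->X: 35 × 8 = 280
  P2->Y: 70 × 1 = 70
Total = 15 + 280 + 70 = 365.

365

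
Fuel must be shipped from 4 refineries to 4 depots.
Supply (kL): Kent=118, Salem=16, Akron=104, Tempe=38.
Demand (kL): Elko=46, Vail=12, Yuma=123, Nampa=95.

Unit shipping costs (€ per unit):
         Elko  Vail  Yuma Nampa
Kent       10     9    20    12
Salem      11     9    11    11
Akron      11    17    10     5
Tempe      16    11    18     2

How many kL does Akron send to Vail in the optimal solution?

Optimal shipments:
  Kent to Elko: 46 kL
  Kent to Vail: 12 kL
  Kent to Yuma: 3 kL
  Kent to Nampa: 57 kL
  Salem to Yuma: 16 kL
  Akron to Yuma: 104 kL
  Tempe to Nampa: 38 kL
Total cost = €2604.
The route Akron→Vail is not used.

0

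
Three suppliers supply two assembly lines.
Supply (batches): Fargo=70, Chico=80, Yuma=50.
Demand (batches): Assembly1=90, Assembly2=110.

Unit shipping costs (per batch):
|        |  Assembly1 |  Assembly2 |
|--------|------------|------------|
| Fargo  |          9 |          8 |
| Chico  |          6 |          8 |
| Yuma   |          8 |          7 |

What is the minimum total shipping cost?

A cheapest plan:
  Fargo to Assembly1: 10 × 9 = 90
  Fargo to Assembly2: 60 × 8 = 480
  Chico to Assembly1: 80 × 6 = 480
  Yuma to Assembly2: 50 × 7 = 350
Total = 90 + 480 + 480 + 350 = 1400.

1400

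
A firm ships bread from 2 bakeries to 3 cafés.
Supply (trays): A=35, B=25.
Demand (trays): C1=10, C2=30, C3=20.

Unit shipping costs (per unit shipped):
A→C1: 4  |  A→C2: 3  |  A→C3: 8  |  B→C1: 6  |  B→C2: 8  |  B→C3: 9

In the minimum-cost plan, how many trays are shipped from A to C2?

Solving gives:
  A→C1: 5 × 4 = 20
  A→C2: 30 × 3 = 90
  B→C1: 5 × 6 = 30
  B→C3: 20 × 9 = 180
Total cost = 320.
So A→C2 carries 30 trays.

30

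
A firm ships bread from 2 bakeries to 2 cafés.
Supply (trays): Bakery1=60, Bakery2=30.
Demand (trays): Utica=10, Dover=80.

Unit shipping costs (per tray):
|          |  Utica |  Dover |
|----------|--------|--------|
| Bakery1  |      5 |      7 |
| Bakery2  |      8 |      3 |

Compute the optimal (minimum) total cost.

An optimal shipping plan:
  Bakery1->Utica: 10 × 5 = 50
  Bakery1->Dover: 50 × 7 = 350
  Bakery2->Dover: 30 × 3 = 90
Total = 50 + 350 + 90 = 490.
(Supply check: Bakery1 ships 60; Bakery2 ships 30.)

490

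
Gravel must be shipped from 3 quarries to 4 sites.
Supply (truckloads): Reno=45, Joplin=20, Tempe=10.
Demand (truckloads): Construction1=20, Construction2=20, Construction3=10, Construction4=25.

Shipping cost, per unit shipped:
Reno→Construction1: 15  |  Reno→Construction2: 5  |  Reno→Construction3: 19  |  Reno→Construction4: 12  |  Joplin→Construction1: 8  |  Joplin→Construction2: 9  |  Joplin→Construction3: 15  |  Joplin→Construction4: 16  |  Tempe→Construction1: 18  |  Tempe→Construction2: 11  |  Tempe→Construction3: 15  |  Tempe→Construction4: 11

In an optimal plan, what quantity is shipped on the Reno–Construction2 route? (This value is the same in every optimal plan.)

20

Optimal shipments:
  Reno→Construction2: 20 × 5 = 100
  Reno→Construction4: 25 × 12 = 300
  Joplin→Construction1: 20 × 8 = 160
  Tempe→Construction3: 10 × 15 = 150
Total cost = 710.
So Reno→Construction2 carries 20 truckloads.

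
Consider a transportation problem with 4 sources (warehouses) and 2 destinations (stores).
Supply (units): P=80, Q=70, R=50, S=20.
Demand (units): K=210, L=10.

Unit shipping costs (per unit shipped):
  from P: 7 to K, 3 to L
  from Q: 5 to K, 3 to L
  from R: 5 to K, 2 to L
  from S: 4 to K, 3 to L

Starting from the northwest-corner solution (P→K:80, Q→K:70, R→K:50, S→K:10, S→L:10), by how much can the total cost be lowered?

Current plan cost = 80·7 + 70·5 + 50·5 + 10·4 + 10·3 = 1230.
Optimal plan:
  P–K: 70 units
  P–L: 10 units
  Q–K: 70 units
  R–K: 50 units
  S–K: 20 units
Optimal cost = 1200.
Saving = 1230 − 1200 = 30.

30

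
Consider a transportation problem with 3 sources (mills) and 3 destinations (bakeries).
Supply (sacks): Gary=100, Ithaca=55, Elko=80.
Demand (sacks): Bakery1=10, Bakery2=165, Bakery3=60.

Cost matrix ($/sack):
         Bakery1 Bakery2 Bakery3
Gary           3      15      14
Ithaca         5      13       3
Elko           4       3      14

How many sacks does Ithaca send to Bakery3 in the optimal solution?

Solving gives:
  Gary to Bakery1: 10 × $3 = $30
  Gary to Bakery2: 85 × $15 = $1275
  Gary to Bakery3: 5 × $14 = $70
  Ithaca to Bakery3: 55 × $3 = $165
  Elko to Bakery2: 80 × $3 = $240
Total cost = $1780.
So Ithaca→Bakery3 carries 55 sacks.

55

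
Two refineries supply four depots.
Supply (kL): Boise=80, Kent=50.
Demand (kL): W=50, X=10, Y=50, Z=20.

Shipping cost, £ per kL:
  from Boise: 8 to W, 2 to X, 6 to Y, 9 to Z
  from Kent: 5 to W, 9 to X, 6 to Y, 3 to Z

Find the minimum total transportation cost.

An optimal shipping plan:
  Boise→W: 20 kL
  Boise→X: 10 kL
  Boise→Y: 50 kL
  Kent→W: 30 kL
  Kent→Z: 20 kL
Total cost = £690.
(Supply check: Boise ships 80; Kent ships 50.)

690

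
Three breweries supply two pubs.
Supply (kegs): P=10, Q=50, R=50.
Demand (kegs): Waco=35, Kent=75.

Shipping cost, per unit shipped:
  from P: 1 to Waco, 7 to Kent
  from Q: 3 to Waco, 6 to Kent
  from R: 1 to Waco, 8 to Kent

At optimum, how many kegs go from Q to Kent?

50

Solving gives:
  P→Kent: 10 × 7 = 70
  Q→Kent: 50 × 6 = 300
  R→Waco: 35 × 1 = 35
  R→Kent: 15 × 8 = 120
Total cost = 525.
So Q→Kent carries 50 kegs.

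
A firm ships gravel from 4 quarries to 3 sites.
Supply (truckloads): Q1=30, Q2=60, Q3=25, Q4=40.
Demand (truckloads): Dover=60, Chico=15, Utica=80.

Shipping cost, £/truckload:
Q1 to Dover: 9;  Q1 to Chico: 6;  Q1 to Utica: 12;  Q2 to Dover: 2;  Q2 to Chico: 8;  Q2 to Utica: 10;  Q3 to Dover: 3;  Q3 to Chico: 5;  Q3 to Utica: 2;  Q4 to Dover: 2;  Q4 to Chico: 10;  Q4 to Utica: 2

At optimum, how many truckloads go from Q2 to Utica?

0

The minimum-cost plan:
  Q1→Chico: 15 truckloads
  Q1→Utica: 15 truckloads
  Q2→Dover: 60 truckloads
  Q3→Utica: 25 truckloads
  Q4→Utica: 40 truckloads
Total cost = £520.
The route Q2→Utica is not used.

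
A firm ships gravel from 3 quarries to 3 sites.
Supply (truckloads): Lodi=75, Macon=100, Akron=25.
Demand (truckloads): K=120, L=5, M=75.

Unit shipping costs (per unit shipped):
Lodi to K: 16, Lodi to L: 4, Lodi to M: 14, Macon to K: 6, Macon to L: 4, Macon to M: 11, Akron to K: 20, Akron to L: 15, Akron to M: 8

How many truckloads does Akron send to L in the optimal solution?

Solving gives:
  Lodi->K: 20 truckloads
  Lodi->L: 5 truckloads
  Lodi->M: 50 truckloads
  Macon->K: 100 truckloads
  Akron->M: 25 truckloads
Total cost = 1840.
The route Akron→L is not used.

0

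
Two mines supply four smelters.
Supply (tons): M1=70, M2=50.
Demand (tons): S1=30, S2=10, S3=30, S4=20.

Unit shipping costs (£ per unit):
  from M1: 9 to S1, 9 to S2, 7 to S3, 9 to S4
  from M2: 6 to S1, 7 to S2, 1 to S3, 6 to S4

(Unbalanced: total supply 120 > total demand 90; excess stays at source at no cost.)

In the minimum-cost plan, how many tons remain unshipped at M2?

0

An optimal plan:
  M1 to S1: 30 × £9 = £270
  M1 to S2: 10 × £9 = £90
  M2 to S3: 30 × £1 = £30
  M2 to S4: 20 × £6 = £120
Total cost = £510.
M2 ships 50 of its 50, leaving 0.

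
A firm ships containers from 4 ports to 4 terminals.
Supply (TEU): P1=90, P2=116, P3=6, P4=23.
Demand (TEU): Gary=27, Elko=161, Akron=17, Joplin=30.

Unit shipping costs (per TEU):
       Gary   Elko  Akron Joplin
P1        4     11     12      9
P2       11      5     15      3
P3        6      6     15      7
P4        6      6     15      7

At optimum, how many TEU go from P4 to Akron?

0

Optimal shipments:
  P1→Gary: 27 TEU
  P1→Elko: 46 TEU
  P1→Akron: 17 TEU
  P2→Elko: 86 TEU
  P2→Joplin: 30 TEU
  P3→Elko: 6 TEU
  P4→Elko: 23 TEU
Total cost = 1512.
The route P4→Akron is not used.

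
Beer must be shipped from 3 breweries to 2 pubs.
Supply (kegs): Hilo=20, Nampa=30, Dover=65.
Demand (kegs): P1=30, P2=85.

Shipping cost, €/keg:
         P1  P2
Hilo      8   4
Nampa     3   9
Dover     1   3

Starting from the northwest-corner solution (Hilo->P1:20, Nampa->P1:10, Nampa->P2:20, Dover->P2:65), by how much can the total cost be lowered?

Current plan cost = 20·8 + 10·3 + 20·9 + 65·3 = €565.
Optimal plan:
  Hilo–P2: 20 × €4 = €80
  Nampa–P1: 30 × €3 = €90
  Dover–P2: 65 × €3 = €195
Optimal cost = €365.
Saving = 565 − 365 = €200.

200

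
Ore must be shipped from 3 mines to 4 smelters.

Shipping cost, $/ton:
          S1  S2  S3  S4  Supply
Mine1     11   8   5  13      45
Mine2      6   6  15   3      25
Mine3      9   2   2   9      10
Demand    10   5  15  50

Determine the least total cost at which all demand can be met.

A cheapest plan:
  Mine1->S1: 10 tons
  Mine1->S3: 15 tons
  Mine1->S4: 20 tons
  Mine2->S4: 25 tons
  Mine3->S2: 5 tons
  Mine3->S4: 5 tons
Total cost = $575.

575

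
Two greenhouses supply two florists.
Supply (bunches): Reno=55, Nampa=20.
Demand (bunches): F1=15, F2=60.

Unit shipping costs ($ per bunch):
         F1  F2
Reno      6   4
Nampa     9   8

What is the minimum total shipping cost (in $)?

An optimal shipping plan:
  Reno to F2: 55 × $4 = $220
  Nampa to F1: 15 × $9 = $135
  Nampa to F2: 5 × $8 = $40
Total = 220 + 135 + 40 = $395.

395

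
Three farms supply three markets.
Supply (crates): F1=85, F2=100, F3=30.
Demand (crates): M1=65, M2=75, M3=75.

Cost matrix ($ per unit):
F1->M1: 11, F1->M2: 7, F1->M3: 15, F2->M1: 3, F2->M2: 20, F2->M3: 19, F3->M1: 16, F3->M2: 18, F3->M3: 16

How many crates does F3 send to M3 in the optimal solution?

Solving gives:
  F1–M2: 75 × $7 = $525
  F1–M3: 10 × $15 = $150
  F2–M1: 65 × $3 = $195
  F2–M3: 35 × $19 = $665
  F3–M3: 30 × $16 = $480
Total cost = $2015.
So F3→M3 carries 30 crates.

30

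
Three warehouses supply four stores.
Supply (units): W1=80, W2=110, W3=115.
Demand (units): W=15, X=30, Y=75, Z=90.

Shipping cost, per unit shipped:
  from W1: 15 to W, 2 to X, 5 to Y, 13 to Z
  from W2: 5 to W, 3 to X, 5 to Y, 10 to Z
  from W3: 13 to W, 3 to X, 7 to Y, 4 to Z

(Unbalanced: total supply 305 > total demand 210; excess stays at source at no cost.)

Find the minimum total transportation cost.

870

An optimal shipping plan:
  W1–X: 30 units
  W1–Y: 50 units
  W2–W: 15 units
  W2–Y: 25 units
  W3–Z: 90 units
Total cost = 870.
(Supply check: W1 ships 80; W2 ships 40; W3 ships 90.)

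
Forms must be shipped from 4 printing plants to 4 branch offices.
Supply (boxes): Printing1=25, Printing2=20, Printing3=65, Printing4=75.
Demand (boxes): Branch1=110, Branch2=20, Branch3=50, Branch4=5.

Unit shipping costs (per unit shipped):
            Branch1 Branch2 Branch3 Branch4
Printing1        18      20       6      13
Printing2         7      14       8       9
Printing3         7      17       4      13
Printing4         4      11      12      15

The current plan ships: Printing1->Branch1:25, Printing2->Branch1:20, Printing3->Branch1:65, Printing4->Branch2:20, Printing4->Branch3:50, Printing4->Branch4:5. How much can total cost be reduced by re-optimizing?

Current plan cost = 25·18 + 20·7 + 65·7 + 20·11 + 50·12 + 5·15 = 1940.
Optimal plan:
  Printing1 to Branch3: 25 × 6 = 150
  Printing2 to Branch1: 15 × 7 = 105
  Printing2 to Branch4: 5 × 9 = 45
  Printing3 to Branch1: 40 × 7 = 280
  Printing3 to Branch3: 25 × 4 = 100
  Printing4 to Branch1: 55 × 4 = 220
  Printing4 to Branch2: 20 × 11 = 220
Optimal cost = 1120.
Saving = 1940 − 1120 = 820.

820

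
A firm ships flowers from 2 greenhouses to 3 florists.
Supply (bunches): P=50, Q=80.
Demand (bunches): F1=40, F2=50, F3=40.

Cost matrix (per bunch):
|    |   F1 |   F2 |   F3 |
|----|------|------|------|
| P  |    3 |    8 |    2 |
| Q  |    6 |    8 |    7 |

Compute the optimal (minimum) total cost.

690

One minimum-cost allocation:
  P→F1: 10 × 3 = 30
  P→F3: 40 × 2 = 80
  Q→F1: 30 × 6 = 180
  Q→F2: 50 × 8 = 400
Total = 30 + 80 + 180 + 400 = 690.
(Supply check: P ships 50; Q ships 80.)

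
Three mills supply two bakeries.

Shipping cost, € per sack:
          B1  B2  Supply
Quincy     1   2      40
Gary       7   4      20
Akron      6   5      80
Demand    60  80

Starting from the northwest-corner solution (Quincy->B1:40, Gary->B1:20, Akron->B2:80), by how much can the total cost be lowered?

Current plan cost = 40·1 + 20·7 + 80·5 = €580.
Optimal plan:
  Quincy->B1: 40 × €1 = €40
  Gary->B2: 20 × €4 = €80
  Akron->B1: 20 × €6 = €120
  Akron->B2: 60 × €5 = €300
Optimal cost = €540.
Saving = 580 − 540 = €40.

40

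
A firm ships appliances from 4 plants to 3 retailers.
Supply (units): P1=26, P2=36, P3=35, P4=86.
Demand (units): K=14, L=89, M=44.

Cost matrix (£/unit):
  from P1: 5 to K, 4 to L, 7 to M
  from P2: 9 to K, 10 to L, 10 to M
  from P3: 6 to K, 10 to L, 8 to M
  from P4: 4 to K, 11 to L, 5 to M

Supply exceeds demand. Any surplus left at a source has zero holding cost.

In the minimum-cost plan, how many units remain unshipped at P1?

0

Minimum-cost shipments:
  P1->L: 26 × £4 = £104
  P2->L: 28 × £10 = £280
  P3->L: 35 × £10 = £350
  P4->K: 14 × £4 = £56
  P4->M: 44 × £5 = £220
Total cost = £1010.
P1 ships 26 of its 26, leaving 0.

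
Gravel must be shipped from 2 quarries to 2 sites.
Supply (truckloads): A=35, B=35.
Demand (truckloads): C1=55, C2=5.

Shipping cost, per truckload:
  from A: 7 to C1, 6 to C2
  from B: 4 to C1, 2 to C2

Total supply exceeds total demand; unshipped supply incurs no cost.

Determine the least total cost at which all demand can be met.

A cheapest plan:
  A–C1: 25 × 7 = 175
  B–C1: 30 × 4 = 120
  B–C2: 5 × 2 = 10
Total = 175 + 120 + 10 = 305.
(Supply check: A ships 25; B ships 35.)

305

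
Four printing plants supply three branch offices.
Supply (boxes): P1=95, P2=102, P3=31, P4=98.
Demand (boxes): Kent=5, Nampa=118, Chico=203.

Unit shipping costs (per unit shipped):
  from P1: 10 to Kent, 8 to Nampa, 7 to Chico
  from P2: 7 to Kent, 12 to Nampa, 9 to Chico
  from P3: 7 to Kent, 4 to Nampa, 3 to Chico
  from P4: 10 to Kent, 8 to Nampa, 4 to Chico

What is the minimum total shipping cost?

A cheapest plan:
  P1->Nampa: 95 × 8 = 760
  P2->Kent: 5 × 7 = 35
  P2->Chico: 97 × 9 = 873
  P3->Nampa: 23 × 4 = 92
  P3->Chico: 8 × 3 = 24
  P4->Chico: 98 × 4 = 392
Total = 760 + 35 + 873 + 92 + 24 + 392 = 2176.
(Supply check: P1 ships 95; P2 ships 102; P3 ships 31; P4 ships 98.)

2176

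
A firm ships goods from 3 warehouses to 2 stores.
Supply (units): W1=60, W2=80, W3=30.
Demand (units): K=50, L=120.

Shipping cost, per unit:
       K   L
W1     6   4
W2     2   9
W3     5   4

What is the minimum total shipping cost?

A cheapest plan:
  W1->L: 60 × 4 = 240
  W2->K: 50 × 2 = 100
  W2->L: 30 × 9 = 270
  W3->L: 30 × 4 = 120
Total = 240 + 100 + 270 + 120 = 730.
(Supply check: W1 ships 60; W2 ships 80; W3 ships 30.)

730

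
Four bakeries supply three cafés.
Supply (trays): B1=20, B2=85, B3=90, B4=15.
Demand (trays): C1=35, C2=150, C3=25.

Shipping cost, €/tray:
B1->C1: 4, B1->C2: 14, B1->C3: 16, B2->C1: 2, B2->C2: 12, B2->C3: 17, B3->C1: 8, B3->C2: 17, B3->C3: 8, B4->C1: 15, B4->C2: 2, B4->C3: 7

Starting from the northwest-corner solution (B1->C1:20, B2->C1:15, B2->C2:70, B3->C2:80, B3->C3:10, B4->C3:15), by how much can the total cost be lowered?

Current plan cost = 20·4 + 15·2 + 70·12 + 80·17 + 10·8 + 15·7 = €2495.
Optimal plan:
  B1–C2: 20 × €14 = €280
  B2–C1: 35 × €2 = €70
  B2–C2: 50 × €12 = €600
  B3–C2: 65 × €17 = €1105
  B3–C3: 25 × €8 = €200
  B4–C2: 15 × €2 = €30
Optimal cost = €2285.
Saving = 2495 − 2285 = €210.

210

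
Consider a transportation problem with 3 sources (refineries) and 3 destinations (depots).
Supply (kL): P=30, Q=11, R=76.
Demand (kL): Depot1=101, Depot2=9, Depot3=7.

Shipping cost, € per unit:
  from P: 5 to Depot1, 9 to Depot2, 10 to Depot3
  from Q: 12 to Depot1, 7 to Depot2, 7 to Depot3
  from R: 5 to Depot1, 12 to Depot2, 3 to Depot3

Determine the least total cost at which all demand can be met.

Optimal allocation:
  P→Depot1: 30 kL
  Q→Depot2: 9 kL
  Q→Depot3: 2 kL
  R→Depot1: 71 kL
  R→Depot3: 5 kL
Total cost = €597.
(Supply check: P ships 30; Q ships 11; R ships 76.)

597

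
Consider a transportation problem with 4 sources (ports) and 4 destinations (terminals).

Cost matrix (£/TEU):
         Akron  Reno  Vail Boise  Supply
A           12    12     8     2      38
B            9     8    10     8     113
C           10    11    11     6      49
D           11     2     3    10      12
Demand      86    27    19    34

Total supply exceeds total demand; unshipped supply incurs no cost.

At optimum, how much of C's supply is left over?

An optimal plan:
  A–Vail: 4 TEU
  A–Boise: 34 TEU
  B–Akron: 86 TEU
  B–Reno: 27 TEU
  C–Vail: 3 TEU
  D–Vail: 12 TEU
Total cost = £1159.
C ships 3 of its 49, leaving 46.

46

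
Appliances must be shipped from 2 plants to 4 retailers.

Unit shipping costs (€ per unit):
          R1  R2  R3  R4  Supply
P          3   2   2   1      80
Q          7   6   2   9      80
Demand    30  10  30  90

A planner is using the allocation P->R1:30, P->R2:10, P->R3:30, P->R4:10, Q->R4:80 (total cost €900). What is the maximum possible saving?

400

Current plan cost = 30·3 + 10·2 + 30·2 + 10·1 + 80·9 = €900.
Optimal plan:
  P→R4: 80 × €1 = €80
  Q→R1: 30 × €7 = €210
  Q→R2: 10 × €6 = €60
  Q→R3: 30 × €2 = €60
  Q→R4: 10 × €9 = €90
Optimal cost = €500.
Saving = 900 − 500 = €400.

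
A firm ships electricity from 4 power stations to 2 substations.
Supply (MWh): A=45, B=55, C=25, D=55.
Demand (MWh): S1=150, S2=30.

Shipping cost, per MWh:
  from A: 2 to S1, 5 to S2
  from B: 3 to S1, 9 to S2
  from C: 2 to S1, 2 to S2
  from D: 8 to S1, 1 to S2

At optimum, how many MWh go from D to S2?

30

Solving gives:
  A–S1: 45 MWh
  B–S1: 55 MWh
  C–S1: 25 MWh
  D–S1: 25 MWh
  D–S2: 30 MWh
Total cost = 535.
So D→S2 carries 30 MWh.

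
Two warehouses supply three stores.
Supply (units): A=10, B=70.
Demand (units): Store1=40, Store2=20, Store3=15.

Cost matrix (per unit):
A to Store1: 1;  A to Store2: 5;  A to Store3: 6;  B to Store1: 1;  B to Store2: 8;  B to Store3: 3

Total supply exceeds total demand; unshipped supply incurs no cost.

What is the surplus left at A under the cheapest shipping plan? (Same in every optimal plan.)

An optimal plan:
  A->Store2: 10 × 5 = 50
  B->Store1: 40 × 1 = 40
  B->Store2: 10 × 8 = 80
  B->Store3: 15 × 3 = 45
Total cost = 215.
A ships 10 of its 10, leaving 0.

0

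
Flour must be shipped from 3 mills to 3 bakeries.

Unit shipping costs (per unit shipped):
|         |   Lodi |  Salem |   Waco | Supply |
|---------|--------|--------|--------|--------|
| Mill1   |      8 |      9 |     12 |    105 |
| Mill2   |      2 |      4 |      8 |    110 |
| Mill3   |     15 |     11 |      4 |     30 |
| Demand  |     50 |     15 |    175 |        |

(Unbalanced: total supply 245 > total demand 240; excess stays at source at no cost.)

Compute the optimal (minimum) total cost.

An optimal shipping plan:
  Mill1 to Waco: 100 sacks
  Mill2 to Lodi: 50 sacks
  Mill2 to Salem: 15 sacks
  Mill2 to Waco: 45 sacks
  Mill3 to Waco: 30 sacks
Total cost = 1840.

1840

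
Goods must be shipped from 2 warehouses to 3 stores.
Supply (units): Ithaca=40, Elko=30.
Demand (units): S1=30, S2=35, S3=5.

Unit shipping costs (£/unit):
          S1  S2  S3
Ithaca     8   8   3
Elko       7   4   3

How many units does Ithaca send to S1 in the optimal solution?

30

Solving gives:
  Ithaca→S1: 30 × £8 = £240
  Ithaca→S2: 5 × £8 = £40
  Ithaca→S3: 5 × £3 = £15
  Elko→S2: 30 × £4 = £120
Total cost = £415.
So Ithaca→S1 carries 30 units.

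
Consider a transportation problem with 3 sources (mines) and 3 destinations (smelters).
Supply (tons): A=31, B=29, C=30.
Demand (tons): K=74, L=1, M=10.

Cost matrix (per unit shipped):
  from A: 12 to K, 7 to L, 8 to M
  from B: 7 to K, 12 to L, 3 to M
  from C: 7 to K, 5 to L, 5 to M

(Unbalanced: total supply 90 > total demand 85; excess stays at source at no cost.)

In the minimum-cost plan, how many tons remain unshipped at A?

5

Minimum-cost shipments:
  A->K: 15 × 12 = 180
  A->L: 1 × 7 = 7
  A->M: 10 × 8 = 80
  B->K: 29 × 7 = 203
  C->K: 30 × 7 = 210
Total cost = 680.
A ships 26 of its 31, leaving 5.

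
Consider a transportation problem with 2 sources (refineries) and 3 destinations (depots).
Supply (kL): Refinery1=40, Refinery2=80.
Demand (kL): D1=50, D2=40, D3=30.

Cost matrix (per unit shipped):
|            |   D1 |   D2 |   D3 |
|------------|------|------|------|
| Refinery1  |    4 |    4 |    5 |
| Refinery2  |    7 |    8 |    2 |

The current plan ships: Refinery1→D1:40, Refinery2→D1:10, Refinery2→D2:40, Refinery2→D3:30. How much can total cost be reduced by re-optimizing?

Current plan cost = 40·4 + 10·7 + 40·8 + 30·2 = 610.
Optimal plan:
  Refinery1 to D2: 40 × 4 = 160
  Refinery2 to D1: 50 × 7 = 350
  Refinery2 to D3: 30 × 2 = 60
Optimal cost = 570.
Saving = 610 − 570 = 40.

40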